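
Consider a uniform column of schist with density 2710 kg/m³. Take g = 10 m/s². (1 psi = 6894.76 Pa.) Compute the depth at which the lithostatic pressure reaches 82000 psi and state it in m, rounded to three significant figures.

20900 m

h = P/(ρg) = 82000 psi / (2710 kg/m³ × 10 m/s²) = 5.654×10^8 Pa / 27100 Pa/m = 20862 m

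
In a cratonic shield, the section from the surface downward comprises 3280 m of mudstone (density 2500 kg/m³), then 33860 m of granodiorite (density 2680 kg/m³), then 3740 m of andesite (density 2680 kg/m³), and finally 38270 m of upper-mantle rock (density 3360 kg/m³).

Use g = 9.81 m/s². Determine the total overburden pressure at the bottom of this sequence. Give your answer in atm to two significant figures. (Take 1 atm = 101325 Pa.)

mudstone: 2500 kg/m³ × 9.81 m/s² × 3280 m = 8.044×10^7 Pa = 793.9 atm
granodiorite: 2680 kg/m³ × 9.81 m/s² × 33860 m = 8.902×10^8 Pa = 8786 atm
andesite: 2680 kg/m³ × 9.81 m/s² × 3740 m = 9.833×10^7 Pa = 970.4 atm
upper-mantle rock: 3360 kg/m³ × 9.81 m/s² × 38270 m = 1.261×10^9 Pa = 12449 atm
Total = 793.9 + 8786 + 970.4 + 12449 = 22999 atm

23000 atm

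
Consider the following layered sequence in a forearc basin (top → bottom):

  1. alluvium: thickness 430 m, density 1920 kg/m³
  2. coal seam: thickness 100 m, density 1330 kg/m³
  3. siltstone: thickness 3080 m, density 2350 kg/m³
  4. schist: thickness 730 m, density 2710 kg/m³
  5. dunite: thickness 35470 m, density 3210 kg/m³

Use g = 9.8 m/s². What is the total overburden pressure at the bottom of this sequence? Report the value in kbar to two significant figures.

12 kbar

alluvium: 1920 kg/m³ × 9.8 m/s² × 430 m = 8.091×10^6 Pa = 0.08091 kbar
coal seam: 1330 kg/m³ × 9.8 m/s² × 100 m = 1.303×10^6 Pa = 0.01303 kbar
siltstone: 2350 kg/m³ × 9.8 m/s² × 3080 m = 7.093×10^7 Pa = 0.7093 kbar
schist: 2710 kg/m³ × 9.8 m/s² × 730 m = 1.939×10^7 Pa = 0.1939 kbar
dunite: 3210 kg/m³ × 9.8 m/s² × 35470 m = 1.116×10^9 Pa = 11.16 kbar
Total = 0.08091 + 0.01303 + 0.7093 + 0.1939 + 11.16 = 12.155 kbar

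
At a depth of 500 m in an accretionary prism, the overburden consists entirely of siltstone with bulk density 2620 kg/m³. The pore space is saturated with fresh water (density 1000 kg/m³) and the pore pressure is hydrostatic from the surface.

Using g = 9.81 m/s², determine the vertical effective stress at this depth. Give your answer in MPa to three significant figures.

Overburden (lithostatic) stress σ_v:
siltstone: 2620 kg/m³ × 9.81 m/s² × 500 m = 1.285×10^7 Pa = 12.85 MPa
Pore pressure P_p = 1000 kg/m³ × 9.81 m/s² × 500 m = 4.905×10^6 Pa = 4.905 MPa
Effective stress σ' = σ_v − P_p = 12.85 − 4.905 = 7.9461 MPa

7.95 MPa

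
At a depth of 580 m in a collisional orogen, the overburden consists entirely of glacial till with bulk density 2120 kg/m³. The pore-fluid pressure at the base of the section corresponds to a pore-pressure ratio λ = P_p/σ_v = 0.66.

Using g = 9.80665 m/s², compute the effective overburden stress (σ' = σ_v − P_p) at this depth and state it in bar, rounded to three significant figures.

41.0 bar

Overburden (lithostatic) stress σ_v:
glacial till: 2120 kg/m³ × 9.80665 m/s² × 580 m = 1.206×10^7 Pa = 12.06 MPa
Pore pressure P_p = λ·σ_v = 0.66 × 12.06 MPa = 7.958 MPa
Effective stress σ' = σ_v − P_p = 12.06 − 7.958 = 4.0998 MPa = 40.998 bar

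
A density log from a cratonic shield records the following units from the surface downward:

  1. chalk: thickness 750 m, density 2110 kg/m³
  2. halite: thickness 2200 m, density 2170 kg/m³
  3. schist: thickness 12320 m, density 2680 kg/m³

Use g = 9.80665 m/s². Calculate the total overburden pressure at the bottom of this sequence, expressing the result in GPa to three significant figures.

chalk: 2110 kg/m³ × 9.80665 m/s² × 750 m = 1.552×10^7 Pa = 0.01552 GPa
halite: 2170 kg/m³ × 9.80665 m/s² × 2200 m = 4.682×10^7 Pa = 0.04682 GPa
schist: 2680 kg/m³ × 9.80665 m/s² × 12320 m = 3.238×10^8 Pa = 0.3238 GPa
Total = 0.01552 + 0.04682 + 0.3238 = 0.38613 GPa

0.386 GPa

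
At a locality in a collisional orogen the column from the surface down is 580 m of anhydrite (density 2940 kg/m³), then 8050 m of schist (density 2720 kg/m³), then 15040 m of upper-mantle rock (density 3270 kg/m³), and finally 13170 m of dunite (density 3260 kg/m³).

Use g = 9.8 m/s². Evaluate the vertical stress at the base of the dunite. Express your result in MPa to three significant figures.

1130 MPa

anhydrite: 2940 kg/m³ × 9.8 m/s² × 580 m = 1.671×10^7 Pa = 16.71 MPa
schist: 2720 kg/m³ × 9.8 m/s² × 8050 m = 2.146×10^8 Pa = 214.6 MPa
upper-mantle rock: 3270 kg/m³ × 9.8 m/s² × 15040 m = 4.820×10^8 Pa = 482.0 MPa
dunite: 3260 kg/m³ × 9.8 m/s² × 13170 m = 4.208×10^8 Pa = 420.8 MPa
Total = 16.71 + 214.6 + 482.0 + 420.8 = 1134.0 MPa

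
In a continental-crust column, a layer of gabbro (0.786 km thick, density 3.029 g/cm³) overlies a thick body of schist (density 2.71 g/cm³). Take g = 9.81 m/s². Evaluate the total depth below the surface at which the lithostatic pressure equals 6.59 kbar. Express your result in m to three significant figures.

Pressure at base of upper layers: 3029×9.81×786 = 2.336×10^7 Pa = 0.2336 kbar
Remaining pressure to be supplied by schist: 6.590×10^8 − 2.336×10^7 = 6.356×10^8 Pa
Additional depth in schist = 6.356×10^8 Pa / (2710 kg/m³ × 9.81 m/s²) = 23910 m
Total depth = 786 m + 23910 m = 24696 m

24700 m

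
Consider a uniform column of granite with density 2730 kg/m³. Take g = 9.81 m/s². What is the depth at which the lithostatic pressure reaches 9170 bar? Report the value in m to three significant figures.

34200 m

h = P/(ρg) = 9170 bar / (2730 kg/m³ × 9.81 m/s²) = 9.170×10^8 Pa / 26781 Pa/m = 34240 m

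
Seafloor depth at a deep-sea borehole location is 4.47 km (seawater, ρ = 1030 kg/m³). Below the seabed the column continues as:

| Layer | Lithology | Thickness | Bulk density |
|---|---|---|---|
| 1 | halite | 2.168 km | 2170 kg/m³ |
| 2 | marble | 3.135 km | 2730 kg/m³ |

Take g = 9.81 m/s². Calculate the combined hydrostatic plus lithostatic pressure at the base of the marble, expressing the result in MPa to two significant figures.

seawater: 1030 kg/m³ × 9.81 m/s² × 4470 m = 4.517×10^7 Pa = 45.17 MPa
halite: 2170 kg/m³ × 9.81 m/s² × 2168 m = 4.615×10^7 Pa = 46.15 MPa
marble: 2730 kg/m³ × 9.81 m/s² × 3135 m = 8.396×10^7 Pa = 83.96 MPa
Total = 45.17 + 46.15 + 83.96 = 175.28 MPa

180 MPa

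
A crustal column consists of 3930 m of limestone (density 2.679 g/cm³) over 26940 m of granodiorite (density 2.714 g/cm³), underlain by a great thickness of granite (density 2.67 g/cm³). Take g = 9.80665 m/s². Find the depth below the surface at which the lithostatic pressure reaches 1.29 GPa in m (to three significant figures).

48800 m

Pressure at base of upper layers: 2679×9.80665×3930 + 2714×9.80665×26940 = 8.203×10^8 Pa = 0.8203 GPa
Remaining pressure to be supplied by granite: 1.290×10^9 − 8.203×10^8 = 4.697×10^8 Pa
Additional depth in granite = 4.697×10^8 Pa / (2670 kg/m³ × 9.80665 m/s²) = 17940 m
Total depth = 30870 m + 17940 m = 48810 m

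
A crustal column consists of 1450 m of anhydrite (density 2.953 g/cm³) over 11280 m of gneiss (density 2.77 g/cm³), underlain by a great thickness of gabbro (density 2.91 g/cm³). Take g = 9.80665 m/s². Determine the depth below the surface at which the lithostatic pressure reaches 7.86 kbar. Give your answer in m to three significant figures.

Pressure at base of upper layers: 2953×9.80665×1450 + 2770×9.80665×11280 = 3.484×10^8 Pa = 3.484 kbar
Remaining pressure to be supplied by gabbro: 7.860×10^8 − 3.484×10^8 = 4.376×10^8 Pa
Additional depth in gabbro = 4.376×10^8 Pa / (2910 kg/m³ × 9.80665 m/s²) = 15334 m
Total depth = 12730 m + 15334 m = 28064 m

28100 m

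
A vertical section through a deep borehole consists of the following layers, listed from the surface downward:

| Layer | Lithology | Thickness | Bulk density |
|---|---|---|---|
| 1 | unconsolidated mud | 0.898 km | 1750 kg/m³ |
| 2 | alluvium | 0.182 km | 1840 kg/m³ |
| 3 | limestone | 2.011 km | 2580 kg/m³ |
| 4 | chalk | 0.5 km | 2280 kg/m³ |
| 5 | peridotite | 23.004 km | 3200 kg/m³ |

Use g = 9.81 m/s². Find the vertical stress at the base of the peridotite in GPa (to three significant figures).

0.803 GPa

unconsolidated mud: 1750 kg/m³ × 9.81 m/s² × 898 m = 1.542×10^7 Pa = 0.01542 GPa
alluvium: 1840 kg/m³ × 9.81 m/s² × 182 m = 3.285×10^6 Pa = 3.285×10^-3 GPa
limestone: 2580 kg/m³ × 9.81 m/s² × 2011 m = 5.090×10^7 Pa = 0.05090 GPa
chalk: 2280 kg/m³ × 9.81 m/s² × 500 m = 1.118×10^7 Pa = 0.01118 GPa
peridotite: 3200 kg/m³ × 9.81 m/s² × 23004 m = 7.221×10^8 Pa = 0.7221 GPa
Total = 0.01542 + 3.285×10^-3 + 0.05090 + 0.01118 + 0.7221 = 0.80292 GPa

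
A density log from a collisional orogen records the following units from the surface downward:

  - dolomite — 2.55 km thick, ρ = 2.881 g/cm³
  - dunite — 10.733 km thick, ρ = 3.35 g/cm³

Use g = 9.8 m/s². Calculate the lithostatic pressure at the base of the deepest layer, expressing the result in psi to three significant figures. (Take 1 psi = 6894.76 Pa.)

61500 psi

dolomite: 2881 kg/m³ × 9.8 m/s² × 2550 m = 7.200×10^7 Pa = 10442 psi
dunite: 3350 kg/m³ × 9.8 m/s² × 10733 m = 3.524×10^8 Pa = 51106 psi
Total = 10442 + 51106 = 61548 psi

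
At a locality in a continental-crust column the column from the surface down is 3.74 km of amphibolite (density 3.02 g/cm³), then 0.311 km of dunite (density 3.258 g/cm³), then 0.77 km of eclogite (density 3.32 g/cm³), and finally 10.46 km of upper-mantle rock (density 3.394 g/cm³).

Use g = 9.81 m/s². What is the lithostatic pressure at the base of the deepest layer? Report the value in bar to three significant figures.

amphibolite: 3020 kg/m³ × 9.81 m/s² × 3740 m = 1.108×10^8 Pa = 1108 bar
dunite: 3258 kg/m³ × 9.81 m/s² × 311 m = 9.940×10^6 Pa = 99.40 bar
eclogite: 3320 kg/m³ × 9.81 m/s² × 770 m = 2.508×10^7 Pa = 250.8 bar
upper-mantle rock: 3394 kg/m³ × 9.81 m/s² × 10460 m = 3.483×10^8 Pa = 3483 bar
Total = 1108 + 99.40 + 250.8 + 3483 = 4940.9 bar

4940 bar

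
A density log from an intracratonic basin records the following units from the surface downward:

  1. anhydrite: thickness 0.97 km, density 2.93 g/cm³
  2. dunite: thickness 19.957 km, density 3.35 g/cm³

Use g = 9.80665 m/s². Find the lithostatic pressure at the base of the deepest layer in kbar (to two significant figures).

6.8 kbar

anhydrite: 2930 kg/m³ × 9.80665 m/s² × 970 m = 2.787×10^7 Pa = 0.2787 kbar
dunite: 3350 kg/m³ × 9.80665 m/s² × 19957 m = 6.556×10^8 Pa = 6.556 kbar
Total = 0.2787 + 6.556 = 6.8350 kbar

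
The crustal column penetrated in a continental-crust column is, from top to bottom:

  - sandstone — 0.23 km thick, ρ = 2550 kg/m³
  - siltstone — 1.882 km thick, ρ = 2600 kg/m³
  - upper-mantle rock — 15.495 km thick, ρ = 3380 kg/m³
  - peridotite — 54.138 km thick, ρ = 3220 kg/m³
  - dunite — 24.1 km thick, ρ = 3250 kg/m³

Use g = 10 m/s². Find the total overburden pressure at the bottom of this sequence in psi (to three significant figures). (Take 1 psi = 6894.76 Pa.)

sandstone: 2550 kg/m³ × 10 m/s² × 230 m = 5.865×10^6 Pa = 850.6 psi
siltstone: 2600 kg/m³ × 10 m/s² × 1882 m = 4.893×10^7 Pa = 7097 psi
upper-mantle rock: 3380 kg/m³ × 10 m/s² × 15495 m = 5.237×10^8 Pa = 75961 psi
peridotite: 3220 kg/m³ × 10 m/s² × 54138 m = 1.743×10^9 Pa = 2.528×10^5 psi
dunite: 3250 kg/m³ × 10 m/s² × 24100 m = 7.832×10^8 Pa = 1.136×10^5 psi
Total = 850.6 + 7097 + 75961 + 2.528×10^5 + 1.136×10^5 = 4.5035×10^5 psi

450000 psi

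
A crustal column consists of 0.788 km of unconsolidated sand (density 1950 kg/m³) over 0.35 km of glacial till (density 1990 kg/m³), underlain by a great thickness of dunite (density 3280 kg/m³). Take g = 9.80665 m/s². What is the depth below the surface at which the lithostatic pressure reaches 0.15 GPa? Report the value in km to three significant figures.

5.12 km

Pressure at base of upper layers: 1950×9.80665×788 + 1990×9.80665×350 = 2.190×10^7 Pa = 0.02190 GPa
Remaining pressure to be supplied by dunite: 1.500×10^8 − 2.190×10^7 = 1.281×10^8 Pa
Additional depth in dunite = 1.281×10^8 Pa / (3280 kg/m³ × 9.80665 m/s²) = 3982.5 m
Total depth = 1138 m + 3982.5 m = 5120.5 m
= 5.1205 km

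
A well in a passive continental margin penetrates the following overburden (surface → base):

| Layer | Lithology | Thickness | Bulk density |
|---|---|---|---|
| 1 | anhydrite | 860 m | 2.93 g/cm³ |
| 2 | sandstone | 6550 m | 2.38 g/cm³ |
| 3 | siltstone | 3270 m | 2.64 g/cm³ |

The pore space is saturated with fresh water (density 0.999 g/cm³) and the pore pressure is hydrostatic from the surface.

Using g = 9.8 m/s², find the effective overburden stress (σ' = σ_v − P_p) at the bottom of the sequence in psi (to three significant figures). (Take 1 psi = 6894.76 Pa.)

22800 psi

Overburden (lithostatic) stress σ_v:
anhydrite: 2930 kg/m³ × 9.8 m/s² × 860 m = 2.469×10^7 Pa = 24.69 MPa
sandstone: 2380 kg/m³ × 9.8 m/s² × 6550 m = 1.528×10^8 Pa = 152.8 MPa
siltstone: 2640 kg/m³ × 9.8 m/s² × 3270 m = 8.460×10^7 Pa = 84.60 MPa
Total = 24.69 + 152.8 + 84.60 = 262.07 MPa
Pore pressure P_p = 999 kg/m³ × 9.8 m/s² × 10680 m = 1.046×10^8 Pa = 104.6 MPa
Effective stress σ' = σ_v − P_p = 262.1 − 104.6 = 157.51 MPa = 22845 psi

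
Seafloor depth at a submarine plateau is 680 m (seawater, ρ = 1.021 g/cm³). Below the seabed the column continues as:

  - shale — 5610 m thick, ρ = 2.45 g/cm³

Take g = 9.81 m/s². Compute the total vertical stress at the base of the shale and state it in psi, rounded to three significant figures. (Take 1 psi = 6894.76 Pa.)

20500 psi

seawater: 1021 kg/m³ × 9.81 m/s² × 680 m = 6.811×10^6 Pa = 987.8 psi
shale: 2450 kg/m³ × 9.81 m/s² × 5610 m = 1.348×10^8 Pa = 19556 psi
Total = 987.8 + 19556 = 20544 psi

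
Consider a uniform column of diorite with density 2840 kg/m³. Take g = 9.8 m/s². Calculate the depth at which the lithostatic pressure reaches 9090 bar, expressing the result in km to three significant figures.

h = P/(ρg) = 9090 bar / (2840 kg/m³ × 9.8 m/s²) = 9.090×10^8 Pa / 27832 Pa/m = 32660 m
= 32.660 km

32.7 km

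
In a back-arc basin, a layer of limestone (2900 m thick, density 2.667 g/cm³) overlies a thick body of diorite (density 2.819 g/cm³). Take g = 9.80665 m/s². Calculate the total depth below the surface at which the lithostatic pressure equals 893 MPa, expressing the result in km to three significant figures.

Pressure at base of upper layers: 2667×9.80665×2900 = 7.585×10^7 Pa = 75.85 MPa
Remaining pressure to be supplied by diorite: 8.930×10^8 − 7.585×10^7 = 8.172×10^8 Pa
Additional depth in diorite = 8.172×10^8 Pa / (2819 kg/m³ × 9.80665 m/s²) = 29559 m
Total depth = 2900 m + 29559 m = 32459 m
= 32.459 km

32.5 km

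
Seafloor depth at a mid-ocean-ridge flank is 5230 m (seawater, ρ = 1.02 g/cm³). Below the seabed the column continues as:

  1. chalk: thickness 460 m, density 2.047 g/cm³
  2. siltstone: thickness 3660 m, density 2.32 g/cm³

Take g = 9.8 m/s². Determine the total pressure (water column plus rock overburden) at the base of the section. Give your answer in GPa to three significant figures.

0.145 GPa

seawater: 1020 kg/m³ × 9.8 m/s² × 5230 m = 5.228×10^7 Pa = 0.05228 GPa
chalk: 2047 kg/m³ × 9.8 m/s² × 460 m = 9.228×10^6 Pa = 9.228×10^-3 GPa
siltstone: 2320 kg/m³ × 9.8 m/s² × 3660 m = 8.321×10^7 Pa = 0.08321 GPa
Total = 0.05228 + 9.228×10^-3 + 0.08321 = 0.14472 GPa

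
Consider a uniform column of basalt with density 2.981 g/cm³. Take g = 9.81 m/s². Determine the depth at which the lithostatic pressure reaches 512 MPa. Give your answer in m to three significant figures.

h = P/(ρg) = 512 MPa / (2981 kg/m³ × 9.81 m/s²) = 5.120×10^8 Pa / 29244 Pa/m = 17508 m

17500 m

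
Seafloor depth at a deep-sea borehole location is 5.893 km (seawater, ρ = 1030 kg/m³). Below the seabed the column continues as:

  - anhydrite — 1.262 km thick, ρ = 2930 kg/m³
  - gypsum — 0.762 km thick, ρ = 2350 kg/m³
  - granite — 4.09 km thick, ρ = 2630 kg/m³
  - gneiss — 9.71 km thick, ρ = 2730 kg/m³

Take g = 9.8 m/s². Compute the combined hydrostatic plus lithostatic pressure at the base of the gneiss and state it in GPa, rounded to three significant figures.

0.478 GPa

seawater: 1030 kg/m³ × 9.8 m/s² × 5893 m = 5.948×10^7 Pa = 0.05948 GPa
anhydrite: 2930 kg/m³ × 9.8 m/s² × 1262 m = 3.624×10^7 Pa = 0.03624 GPa
gypsum: 2350 kg/m³ × 9.8 m/s² × 762 m = 1.755×10^7 Pa = 0.01755 GPa
granite: 2630 kg/m³ × 9.8 m/s² × 4090 m = 1.054×10^8 Pa = 0.1054 GPa
gneiss: 2730 kg/m³ × 9.8 m/s² × 9710 m = 2.598×10^8 Pa = 0.2598 GPa
Total = 0.05948 + 0.03624 + 0.01755 + 0.1054 + 0.2598 = 0.47847 GPa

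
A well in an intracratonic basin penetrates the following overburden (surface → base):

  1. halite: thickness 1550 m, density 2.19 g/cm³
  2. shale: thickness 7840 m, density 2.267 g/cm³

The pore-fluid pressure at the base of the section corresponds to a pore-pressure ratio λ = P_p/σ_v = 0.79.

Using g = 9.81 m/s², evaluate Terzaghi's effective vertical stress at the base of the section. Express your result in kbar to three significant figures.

0.436 kbar

Overburden (lithostatic) stress σ_v:
halite: 2190 kg/m³ × 9.81 m/s² × 1550 m = 3.330×10^7 Pa = 33.30 MPa
shale: 2267 kg/m³ × 9.81 m/s² × 7840 m = 1.744×10^8 Pa = 174.4 MPa
Total = 33.30 + 174.4 = 207.66 MPa
Pore pressure P_p = λ·σ_v = 0.79 × 207.7 MPa = 164.0 MPa
Effective stress σ' = σ_v − P_p = 207.7 − 164.0 = 43.608 MPa = 0.43608 kbar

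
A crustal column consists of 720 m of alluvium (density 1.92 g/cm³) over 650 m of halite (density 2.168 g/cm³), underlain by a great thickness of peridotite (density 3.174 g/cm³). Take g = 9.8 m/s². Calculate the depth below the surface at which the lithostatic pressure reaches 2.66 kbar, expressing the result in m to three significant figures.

9040 m

Pressure at base of upper layers: 1920×9.8×720 + 2168×9.8×650 = 2.736×10^7 Pa = 0.2736 kbar
Remaining pressure to be supplied by peridotite: 2.660×10^8 − 2.736×10^7 = 2.386×10^8 Pa
Additional depth in peridotite = 2.386×10^8 Pa / (3174 kg/m³ × 9.8 m/s²) = 7672.1 m
Total depth = 1370 m + 7672.1 m = 9042.1 m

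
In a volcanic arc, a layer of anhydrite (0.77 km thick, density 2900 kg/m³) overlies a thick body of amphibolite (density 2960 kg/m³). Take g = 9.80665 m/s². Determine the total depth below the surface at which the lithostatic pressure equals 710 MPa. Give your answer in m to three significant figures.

24500 m

Pressure at base of upper layers: 2900×9.80665×770 = 2.190×10^7 Pa = 21.90 MPa
Remaining pressure to be supplied by amphibolite: 7.100×10^8 − 2.190×10^7 = 6.881×10^8 Pa
Additional depth in amphibolite = 6.881×10^8 Pa / (2960 kg/m³ × 9.80665 m/s²) = 23705 m
Total depth = 770 m + 23705 m = 24475 m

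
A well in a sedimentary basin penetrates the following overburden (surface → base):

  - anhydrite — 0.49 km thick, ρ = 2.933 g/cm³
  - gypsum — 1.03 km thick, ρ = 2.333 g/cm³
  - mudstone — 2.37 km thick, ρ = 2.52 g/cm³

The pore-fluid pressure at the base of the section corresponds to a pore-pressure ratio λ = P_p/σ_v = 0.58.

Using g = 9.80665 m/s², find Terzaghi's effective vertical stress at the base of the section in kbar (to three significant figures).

Overburden (lithostatic) stress σ_v:
anhydrite: 2933 kg/m³ × 9.80665 m/s² × 490 m = 1.409×10^7 Pa = 14.09 MPa
gypsum: 2333 kg/m³ × 9.80665 m/s² × 1030 m = 2.357×10^7 Pa = 23.57 MPa
mudstone: 2520 kg/m³ × 9.80665 m/s² × 2370 m = 5.857×10^7 Pa = 58.57 MPa
Total = 14.09 + 23.57 + 58.57 = 96.228 MPa
Pore pressure P_p = λ·σ_v = 0.58 × 96.23 MPa = 55.81 MPa
Effective stress σ' = σ_v − P_p = 96.23 − 55.81 = 40.416 MPa = 0.40416 kbar

0.404 kbar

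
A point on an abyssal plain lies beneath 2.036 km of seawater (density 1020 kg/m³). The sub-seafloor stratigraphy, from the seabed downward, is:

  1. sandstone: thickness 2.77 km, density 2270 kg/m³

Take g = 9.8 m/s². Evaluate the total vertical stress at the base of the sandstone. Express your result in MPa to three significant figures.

82.0 MPa

seawater: 1020 kg/m³ × 9.8 m/s² × 2036 m = 2.035×10^7 Pa = 20.35 MPa
sandstone: 2270 kg/m³ × 9.8 m/s² × 2770 m = 6.162×10^7 Pa = 61.62 MPa
Total = 20.35 + 61.62 = 81.973 MPa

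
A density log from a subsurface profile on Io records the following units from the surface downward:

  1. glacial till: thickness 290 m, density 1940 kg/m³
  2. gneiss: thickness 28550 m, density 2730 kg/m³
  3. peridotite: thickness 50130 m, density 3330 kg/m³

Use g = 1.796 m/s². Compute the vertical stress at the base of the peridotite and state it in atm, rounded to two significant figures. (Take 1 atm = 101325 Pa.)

4400 atm

glacial till: 1940 kg/m³ × 1.796 m/s² × 290 m = 1.010×10^6 Pa = 9.972 atm
gneiss: 2730 kg/m³ × 1.796 m/s² × 28550 m = 1.400×10^8 Pa = 1382 atm
peridotite: 3330 kg/m³ × 1.796 m/s² × 50130 m = 2.998×10^8 Pa = 2959 atm
Total = 9.972 + 1382 + 2959 = 4350.4 atm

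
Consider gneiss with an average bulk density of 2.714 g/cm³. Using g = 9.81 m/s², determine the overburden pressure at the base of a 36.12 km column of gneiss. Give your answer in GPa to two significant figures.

gneiss: 2714 kg/m³ × 9.81 m/s² × 36120 m = 9.617×10^8 Pa = 0.9617 GPa

0.96 GPa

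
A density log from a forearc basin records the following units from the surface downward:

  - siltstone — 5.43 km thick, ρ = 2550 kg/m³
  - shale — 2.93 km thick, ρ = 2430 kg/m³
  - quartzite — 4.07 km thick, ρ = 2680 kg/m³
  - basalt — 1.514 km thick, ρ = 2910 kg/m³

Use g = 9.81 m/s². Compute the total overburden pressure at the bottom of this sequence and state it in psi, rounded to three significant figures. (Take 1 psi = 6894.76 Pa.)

51600 psi

siltstone: 2550 kg/m³ × 9.81 m/s² × 5430 m = 1.358×10^8 Pa = 19701 psi
shale: 2430 kg/m³ × 9.81 m/s² × 2930 m = 6.985×10^7 Pa = 10130 psi
quartzite: 2680 kg/m³ × 9.81 m/s² × 4070 m = 1.070×10^8 Pa = 15520 psi
basalt: 2910 kg/m³ × 9.81 m/s² × 1514 m = 4.322×10^7 Pa = 6269 psi
Total = 19701 + 10130 + 15520 + 6269 = 51620 psi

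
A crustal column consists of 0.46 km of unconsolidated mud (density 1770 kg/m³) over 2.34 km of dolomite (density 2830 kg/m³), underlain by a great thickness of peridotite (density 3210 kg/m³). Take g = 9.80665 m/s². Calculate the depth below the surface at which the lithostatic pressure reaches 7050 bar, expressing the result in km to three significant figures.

22.9 km

Pressure at base of upper layers: 1770×9.80665×460 + 2830×9.80665×2340 = 7.293×10^7 Pa = 729.3 bar
Remaining pressure to be supplied by peridotite: 7.050×10^8 − 7.293×10^7 = 6.321×10^8 Pa
Additional depth in peridotite = 6.321×10^8 Pa / (3210 kg/m³ × 9.80665 m/s²) = 20079 m
Total depth = 2800 m + 20079 m = 22879 m
= 22.879 km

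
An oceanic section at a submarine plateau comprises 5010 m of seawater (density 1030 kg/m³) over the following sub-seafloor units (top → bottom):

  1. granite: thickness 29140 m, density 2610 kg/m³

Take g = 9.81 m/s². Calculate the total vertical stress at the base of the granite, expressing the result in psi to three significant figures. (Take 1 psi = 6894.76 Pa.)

seawater: 1030 kg/m³ × 9.81 m/s² × 5010 m = 5.062×10^7 Pa = 7342 psi
granite: 2610 kg/m³ × 9.81 m/s² × 29140 m = 7.461×10^8 Pa = 1.082×10^5 psi
Total = 7342 + 1.082×10^5 = 1.1556×10^5 psi

116000 psi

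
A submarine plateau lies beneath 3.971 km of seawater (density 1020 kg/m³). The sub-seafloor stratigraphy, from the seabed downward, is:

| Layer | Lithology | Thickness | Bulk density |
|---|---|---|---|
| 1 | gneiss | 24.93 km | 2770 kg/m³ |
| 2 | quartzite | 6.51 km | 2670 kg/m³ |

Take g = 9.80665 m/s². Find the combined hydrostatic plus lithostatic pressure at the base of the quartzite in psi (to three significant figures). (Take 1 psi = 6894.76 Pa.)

129000 psi

seawater: 1020 kg/m³ × 9.80665 m/s² × 3971 m = 3.972×10^7 Pa = 5761 psi
gneiss: 2770 kg/m³ × 9.80665 m/s² × 24930 m = 6.772×10^8 Pa = 98221 psi
quartzite: 2670 kg/m³ × 9.80665 m/s² × 6510 m = 1.705×10^8 Pa = 24723 psi
Total = 5761 + 98221 + 24723 = 1.2870×10^5 psi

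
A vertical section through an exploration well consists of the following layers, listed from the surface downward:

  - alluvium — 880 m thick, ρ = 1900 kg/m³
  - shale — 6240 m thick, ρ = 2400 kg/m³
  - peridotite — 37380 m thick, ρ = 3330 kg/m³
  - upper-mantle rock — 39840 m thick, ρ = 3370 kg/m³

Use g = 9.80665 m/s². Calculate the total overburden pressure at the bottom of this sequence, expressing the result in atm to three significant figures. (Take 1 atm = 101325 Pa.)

alluvium: 1900 kg/m³ × 9.80665 m/s² × 880 m = 1.640×10^7 Pa = 161.8 atm
shale: 2400 kg/m³ × 9.80665 m/s² × 6240 m = 1.469×10^8 Pa = 1449 atm
peridotite: 3330 kg/m³ × 9.80665 m/s² × 37380 m = 1.221×10^9 Pa = 12047 atm
upper-mantle rock: 3370 kg/m³ × 9.80665 m/s² × 39840 m = 1.317×10^9 Pa = 12994 atm
Total = 161.8 + 1449 + 12047 + 12994 = 26653 atm

26700 atm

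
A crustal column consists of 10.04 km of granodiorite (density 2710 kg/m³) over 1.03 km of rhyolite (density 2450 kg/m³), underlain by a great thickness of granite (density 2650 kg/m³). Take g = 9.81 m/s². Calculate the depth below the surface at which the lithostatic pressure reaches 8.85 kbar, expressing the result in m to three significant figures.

Pressure at base of upper layers: 2710×9.81×10040 + 2450×9.81×1030 = 2.917×10^8 Pa = 2.917 kbar
Remaining pressure to be supplied by granite: 8.850×10^8 − 2.917×10^8 = 5.933×10^8 Pa
Additional depth in granite = 5.933×10^8 Pa / (2650 kg/m³ × 9.81 m/s²) = 22823 m
Total depth = 11070 m + 22823 m = 33893 m

33900 m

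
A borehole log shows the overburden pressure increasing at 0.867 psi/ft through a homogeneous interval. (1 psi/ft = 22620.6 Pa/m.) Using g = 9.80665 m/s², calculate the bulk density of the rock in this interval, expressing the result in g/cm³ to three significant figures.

ρ = (dP/dz)/g = 0.867 psi/ft / 9.80665 m/s² = 19612 Pa/m / 9.80665 m/s² = 1999.9 kg/m³
= 2.000 g/cm³

2.00 g/cm³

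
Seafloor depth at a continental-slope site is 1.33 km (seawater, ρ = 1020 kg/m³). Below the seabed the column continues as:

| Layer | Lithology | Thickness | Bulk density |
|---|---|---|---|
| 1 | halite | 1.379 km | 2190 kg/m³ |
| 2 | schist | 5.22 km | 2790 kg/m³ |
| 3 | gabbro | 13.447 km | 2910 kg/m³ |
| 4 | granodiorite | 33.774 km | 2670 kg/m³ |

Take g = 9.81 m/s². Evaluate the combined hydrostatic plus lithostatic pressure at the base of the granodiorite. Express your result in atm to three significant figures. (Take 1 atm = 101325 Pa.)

seawater: 1020 kg/m³ × 9.81 m/s² × 1330 m = 1.331×10^7 Pa = 131.3 atm
halite: 2190 kg/m³ × 9.81 m/s² × 1379 m = 2.963×10^7 Pa = 292.4 atm
schist: 2790 kg/m³ × 9.81 m/s² × 5220 m = 1.429×10^8 Pa = 1410 atm
gabbro: 2910 kg/m³ × 9.81 m/s² × 13447 m = 3.839×10^8 Pa = 3789 atm
granodiorite: 2670 kg/m³ × 9.81 m/s² × 33774 m = 8.846×10^8 Pa = 8731 atm
Total = 131.3 + 292.4 + 1410 + 3789 + 8731 = 14353 atm

14400 atm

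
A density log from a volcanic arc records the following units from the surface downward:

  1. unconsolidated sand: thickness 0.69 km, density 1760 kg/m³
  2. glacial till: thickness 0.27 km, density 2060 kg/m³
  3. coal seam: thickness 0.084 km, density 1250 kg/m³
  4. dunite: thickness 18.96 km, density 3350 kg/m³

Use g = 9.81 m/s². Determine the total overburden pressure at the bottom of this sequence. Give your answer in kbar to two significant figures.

unconsolidated sand: 1760 kg/m³ × 9.81 m/s² × 690 m = 1.191×10^7 Pa = 0.1191 kbar
glacial till: 2060 kg/m³ × 9.81 m/s² × 270 m = 5.456×10^6 Pa = 0.05456 kbar
coal seam: 1250 kg/m³ × 9.81 m/s² × 84 m = 1.030×10^6 Pa = 0.01030 kbar
dunite: 3350 kg/m³ × 9.81 m/s² × 18960 m = 6.231×10^8 Pa = 6.231 kbar
Total = 0.1191 + 0.05456 + 0.01030 + 6.231 = 6.4149 kbar

6.4 kbar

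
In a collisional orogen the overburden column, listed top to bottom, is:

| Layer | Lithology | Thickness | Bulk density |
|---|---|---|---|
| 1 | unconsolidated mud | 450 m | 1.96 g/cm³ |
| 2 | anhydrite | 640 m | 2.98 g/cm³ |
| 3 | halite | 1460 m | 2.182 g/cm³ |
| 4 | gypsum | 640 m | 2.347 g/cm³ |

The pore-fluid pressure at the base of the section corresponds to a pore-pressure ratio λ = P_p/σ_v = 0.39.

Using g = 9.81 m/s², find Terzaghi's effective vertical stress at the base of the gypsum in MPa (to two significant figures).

Overburden (lithostatic) stress σ_v:
unconsolidated mud: 1960 kg/m³ × 9.81 m/s² × 450 m = 8.652×10^6 Pa = 8.652 MPa
anhydrite: 2980 kg/m³ × 9.81 m/s² × 640 m = 1.871×10^7 Pa = 18.71 MPa
halite: 2182 kg/m³ × 9.81 m/s² × 1460 m = 3.125×10^7 Pa = 31.25 MPa
gypsum: 2347 kg/m³ × 9.81 m/s² × 640 m = 1.474×10^7 Pa = 14.74 MPa
Total = 8.652 + 18.71 + 31.25 + 14.74 = 73.349 MPa
Pore pressure P_p = λ·σ_v = 0.39 × 73.35 MPa = 28.61 MPa
Effective stress σ' = σ_v − P_p = 73.35 − 28.61 = 44.743 MPa

45 MPa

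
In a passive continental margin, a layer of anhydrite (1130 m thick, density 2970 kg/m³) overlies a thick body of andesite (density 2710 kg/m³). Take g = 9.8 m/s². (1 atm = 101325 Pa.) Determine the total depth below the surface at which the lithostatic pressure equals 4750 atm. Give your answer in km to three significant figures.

Pressure at base of upper layers: 2970×9.8×1130 = 3.289×10^7 Pa = 324.6 atm
Remaining pressure to be supplied by andesite: 4.813×10^8 − 3.289×10^7 = 4.484×10^8 Pa
Additional depth in andesite = 4.484×10^8 Pa / (2710 kg/m³ × 9.8 m/s²) = 16884 m
Total depth = 1130 m + 16884 m = 18014 m
= 18.014 km

18.0 km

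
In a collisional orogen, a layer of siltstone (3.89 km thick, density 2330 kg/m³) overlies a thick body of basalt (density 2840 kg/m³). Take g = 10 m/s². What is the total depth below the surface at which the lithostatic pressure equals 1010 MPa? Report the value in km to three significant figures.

36.3 km

Pressure at base of upper layers: 2330×10×3890 = 9.064×10^7 Pa = 90.64 MPa
Remaining pressure to be supplied by basalt: 1.010×10^9 − 9.064×10^7 = 9.194×10^8 Pa
Additional depth in basalt = 9.194×10^8 Pa / (2840 kg/m³ × 10 m/s²) = 32372 m
Total depth = 3890 m + 32372 m = 36262 m
= 36.262 km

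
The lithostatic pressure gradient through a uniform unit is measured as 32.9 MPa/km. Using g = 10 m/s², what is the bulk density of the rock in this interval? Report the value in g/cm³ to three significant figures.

3.29 g/cm³

ρ = (dP/dz)/g = 32.9 MPa/km / 10 m/s² = 32900 Pa/m / 10 m/s² = 3290.0 kg/m³
= 3.290 g/cm³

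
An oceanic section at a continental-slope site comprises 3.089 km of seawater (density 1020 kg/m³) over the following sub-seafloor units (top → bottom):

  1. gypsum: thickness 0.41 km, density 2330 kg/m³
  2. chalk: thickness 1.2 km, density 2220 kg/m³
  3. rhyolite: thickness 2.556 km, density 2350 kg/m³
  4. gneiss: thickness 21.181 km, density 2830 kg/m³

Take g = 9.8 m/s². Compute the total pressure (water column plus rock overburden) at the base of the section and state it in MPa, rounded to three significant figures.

713 MPa

seawater: 1020 kg/m³ × 9.8 m/s² × 3089 m = 3.088×10^7 Pa = 30.88 MPa
gypsum: 2330 kg/m³ × 9.8 m/s² × 410 m = 9.362×10^6 Pa = 9.362 MPa
chalk: 2220 kg/m³ × 9.8 m/s² × 1200 m = 2.611×10^7 Pa = 26.11 MPa
rhyolite: 2350 kg/m³ × 9.8 m/s² × 2556 m = 5.886×10^7 Pa = 58.86 MPa
gneiss: 2830 kg/m³ × 9.8 m/s² × 21181 m = 5.874×10^8 Pa = 587.4 MPa
Total = 30.88 + 9.362 + 26.11 + 58.86 + 587.4 = 712.65 MPa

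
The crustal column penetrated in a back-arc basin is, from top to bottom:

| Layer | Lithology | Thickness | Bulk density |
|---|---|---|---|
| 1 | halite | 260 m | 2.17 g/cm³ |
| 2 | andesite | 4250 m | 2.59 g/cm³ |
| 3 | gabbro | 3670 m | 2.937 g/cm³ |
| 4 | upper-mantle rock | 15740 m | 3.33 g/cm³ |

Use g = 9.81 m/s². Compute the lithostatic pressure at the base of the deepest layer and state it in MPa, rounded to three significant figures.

halite: 2170 kg/m³ × 9.81 m/s² × 260 m = 5.535×10^6 Pa = 5.535 MPa
andesite: 2590 kg/m³ × 9.81 m/s² × 4250 m = 1.080×10^8 Pa = 108.0 MPa
gabbro: 2937 kg/m³ × 9.81 m/s² × 3670 m = 1.057×10^8 Pa = 105.7 MPa
upper-mantle rock: 3330 kg/m³ × 9.81 m/s² × 15740 m = 5.142×10^8 Pa = 514.2 MPa
Total = 5.535 + 108.0 + 105.7 + 514.2 = 733.44 MPa

733 MPa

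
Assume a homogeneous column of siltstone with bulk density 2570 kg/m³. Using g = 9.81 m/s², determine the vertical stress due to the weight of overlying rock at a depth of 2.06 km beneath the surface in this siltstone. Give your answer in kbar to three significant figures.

siltstone: 2570 kg/m³ × 9.81 m/s² × 2060 m = 5.194×10^7 Pa = 0.5194 kbar

0.519 kbar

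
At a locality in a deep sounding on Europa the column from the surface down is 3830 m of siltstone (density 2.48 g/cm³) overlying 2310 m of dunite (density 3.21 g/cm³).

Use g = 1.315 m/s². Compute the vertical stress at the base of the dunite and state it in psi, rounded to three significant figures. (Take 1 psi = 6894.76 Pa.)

siltstone: 2480 kg/m³ × 1.315 m/s² × 3830 m = 1.249×10^7 Pa = 1812 psi
dunite: 3210 kg/m³ × 1.315 m/s² × 2310 m = 9.751×10^6 Pa = 1414 psi
Total = 1812 + 1414 = 3225.8 psi

3230 psi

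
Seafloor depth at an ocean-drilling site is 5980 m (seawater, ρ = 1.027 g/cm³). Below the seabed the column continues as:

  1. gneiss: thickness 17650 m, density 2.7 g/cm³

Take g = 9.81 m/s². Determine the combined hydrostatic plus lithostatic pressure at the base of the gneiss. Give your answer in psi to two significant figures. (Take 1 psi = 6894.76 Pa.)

77000 psi

seawater: 1027 kg/m³ × 9.81 m/s² × 5980 m = 6.025×10^7 Pa = 8738 psi
gneiss: 2700 kg/m³ × 9.81 m/s² × 17650 m = 4.675×10^8 Pa = 67804 psi
Total = 8738 + 67804 = 76543 psi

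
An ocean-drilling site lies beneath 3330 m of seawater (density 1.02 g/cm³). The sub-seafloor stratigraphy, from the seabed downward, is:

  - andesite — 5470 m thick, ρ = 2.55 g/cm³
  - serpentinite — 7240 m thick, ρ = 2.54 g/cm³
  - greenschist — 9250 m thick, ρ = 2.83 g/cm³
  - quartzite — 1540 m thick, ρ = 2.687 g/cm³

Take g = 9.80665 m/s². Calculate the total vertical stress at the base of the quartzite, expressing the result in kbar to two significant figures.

seawater: 1020 kg/m³ × 9.80665 m/s² × 3330 m = 3.331×10^7 Pa = 0.3331 kbar
andesite: 2550 kg/m³ × 9.80665 m/s² × 5470 m = 1.368×10^8 Pa = 1.368 kbar
serpentinite: 2540 kg/m³ × 9.80665 m/s² × 7240 m = 1.803×10^8 Pa = 1.803 kbar
greenschist: 2830 kg/m³ × 9.80665 m/s² × 9250 m = 2.567×10^8 Pa = 2.567 kbar
quartzite: 2687 kg/m³ × 9.80665 m/s² × 1540 m = 4.058×10^7 Pa = 0.4058 kbar
Total = 0.3331 + 1.368 + 1.803 + 2.567 + 0.4058 = 6.4773 kbar

6.5 kbar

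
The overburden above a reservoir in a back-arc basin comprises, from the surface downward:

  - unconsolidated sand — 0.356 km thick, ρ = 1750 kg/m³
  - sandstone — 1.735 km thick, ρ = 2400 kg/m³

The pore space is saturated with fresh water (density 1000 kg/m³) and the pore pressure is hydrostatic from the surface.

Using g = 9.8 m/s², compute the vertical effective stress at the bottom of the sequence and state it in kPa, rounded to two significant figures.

Overburden (lithostatic) stress σ_v:
unconsolidated sand: 1750 kg/m³ × 9.8 m/s² × 356 m = 6.105×10^6 Pa = 6.105 MPa
sandstone: 2400 kg/m³ × 9.8 m/s² × 1735 m = 4.081×10^7 Pa = 40.81 MPa
Total = 6.105 + 40.81 = 46.913 MPa
Pore pressure P_p = 1000 kg/m³ × 9.8 m/s² × 2091 m = 2.049×10^7 Pa = 20.49 MPa
Effective stress σ' = σ_v − P_p = 46.91 − 20.49 = 26.421 MPa = 26421 kPa

26000 kPa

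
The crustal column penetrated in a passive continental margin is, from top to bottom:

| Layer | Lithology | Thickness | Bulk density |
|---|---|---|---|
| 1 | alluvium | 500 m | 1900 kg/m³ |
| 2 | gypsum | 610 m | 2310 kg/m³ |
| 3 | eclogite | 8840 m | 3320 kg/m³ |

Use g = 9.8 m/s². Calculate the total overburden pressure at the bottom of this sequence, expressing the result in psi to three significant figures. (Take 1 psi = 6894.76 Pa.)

45100 psi

alluvium: 1900 kg/m³ × 9.8 m/s² × 500 m = 9.310×10^6 Pa = 1350 psi
gypsum: 2310 kg/m³ × 9.8 m/s² × 610 m = 1.381×10^7 Pa = 2003 psi
eclogite: 3320 kg/m³ × 9.8 m/s² × 8840 m = 2.876×10^8 Pa = 41716 psi
Total = 1350 + 2003 + 41716 = 45069 psi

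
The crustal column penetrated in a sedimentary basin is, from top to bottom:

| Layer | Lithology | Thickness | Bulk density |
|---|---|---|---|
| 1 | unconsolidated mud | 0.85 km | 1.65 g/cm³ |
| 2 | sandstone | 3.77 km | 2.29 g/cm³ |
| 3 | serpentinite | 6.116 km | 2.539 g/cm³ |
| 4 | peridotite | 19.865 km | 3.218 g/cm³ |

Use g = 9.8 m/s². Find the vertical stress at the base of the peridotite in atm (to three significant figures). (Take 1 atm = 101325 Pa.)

8660 atm

unconsolidated mud: 1650 kg/m³ × 9.8 m/s² × 850 m = 1.374×10^7 Pa = 135.6 atm
sandstone: 2290 kg/m³ × 9.8 m/s² × 3770 m = 8.461×10^7 Pa = 835.0 atm
serpentinite: 2539 kg/m³ × 9.8 m/s² × 6116 m = 1.522×10^8 Pa = 1502 atm
peridotite: 3218 kg/m³ × 9.8 m/s² × 19865 m = 6.265×10^8 Pa = 6183 atm
Total = 135.6 + 835.0 + 1502 + 6183 = 8655.3 atm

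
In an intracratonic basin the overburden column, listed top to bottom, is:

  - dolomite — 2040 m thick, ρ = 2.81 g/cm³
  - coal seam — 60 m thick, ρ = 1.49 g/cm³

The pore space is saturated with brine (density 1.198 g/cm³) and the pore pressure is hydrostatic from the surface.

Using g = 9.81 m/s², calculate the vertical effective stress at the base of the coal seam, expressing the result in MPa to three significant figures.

Overburden (lithostatic) stress σ_v:
dolomite: 2810 kg/m³ × 9.81 m/s² × 2040 m = 5.623×10^7 Pa = 56.23 MPa
coal seam: 1490 kg/m³ × 9.81 m/s² × 60 m = 8.770×10^5 Pa = 0.8770 MPa
Total = 56.23 + 0.8770 = 57.112 MPa
Pore pressure P_p = 1198 kg/m³ × 9.81 m/s² × 2100 m = 2.468×10^7 Pa = 24.68 MPa
Effective stress σ' = σ_v − P_p = 57.11 − 24.68 = 32.432 MPa

32.4 MPa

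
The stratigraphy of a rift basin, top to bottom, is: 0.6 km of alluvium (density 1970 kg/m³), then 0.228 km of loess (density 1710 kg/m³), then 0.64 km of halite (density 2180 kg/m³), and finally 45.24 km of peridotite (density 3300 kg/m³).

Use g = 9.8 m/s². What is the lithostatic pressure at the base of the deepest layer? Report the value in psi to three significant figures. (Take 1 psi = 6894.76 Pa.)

alluvium: 1970 kg/m³ × 9.8 m/s² × 600 m = 1.158×10^7 Pa = 1680 psi
loess: 1710 kg/m³ × 9.8 m/s² × 228 m = 3.821×10^6 Pa = 554.2 psi
halite: 2180 kg/m³ × 9.8 m/s² × 640 m = 1.367×10^7 Pa = 1983 psi
peridotite: 3300 kg/m³ × 9.8 m/s² × 45240 m = 1.463×10^9 Pa = 2.122×10^5 psi
Total = 1680 + 554.2 + 1983 + 2.122×10^5 = 2.1642×10^5 psi

216000 psi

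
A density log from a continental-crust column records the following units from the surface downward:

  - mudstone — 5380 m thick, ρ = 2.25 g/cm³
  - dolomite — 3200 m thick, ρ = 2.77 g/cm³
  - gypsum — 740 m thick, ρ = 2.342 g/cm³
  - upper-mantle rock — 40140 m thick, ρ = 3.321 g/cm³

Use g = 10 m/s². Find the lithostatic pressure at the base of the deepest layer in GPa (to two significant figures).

1.6 GPa

mudstone: 2250 kg/m³ × 10 m/s² × 5380 m = 1.210×10^8 Pa = 0.1211 GPa
dolomite: 2770 kg/m³ × 10 m/s² × 3200 m = 8.864×10^7 Pa = 0.08864 GPa
gypsum: 2342 kg/m³ × 10 m/s² × 740 m = 1.733×10^7 Pa = 0.01733 GPa
upper-mantle rock: 3321 kg/m³ × 10 m/s² × 40140 m = 1.333×10^9 Pa = 1.333 GPa
Total = 0.1211 + 0.08864 + 0.01733 + 1.333 = 1.5601 GPa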